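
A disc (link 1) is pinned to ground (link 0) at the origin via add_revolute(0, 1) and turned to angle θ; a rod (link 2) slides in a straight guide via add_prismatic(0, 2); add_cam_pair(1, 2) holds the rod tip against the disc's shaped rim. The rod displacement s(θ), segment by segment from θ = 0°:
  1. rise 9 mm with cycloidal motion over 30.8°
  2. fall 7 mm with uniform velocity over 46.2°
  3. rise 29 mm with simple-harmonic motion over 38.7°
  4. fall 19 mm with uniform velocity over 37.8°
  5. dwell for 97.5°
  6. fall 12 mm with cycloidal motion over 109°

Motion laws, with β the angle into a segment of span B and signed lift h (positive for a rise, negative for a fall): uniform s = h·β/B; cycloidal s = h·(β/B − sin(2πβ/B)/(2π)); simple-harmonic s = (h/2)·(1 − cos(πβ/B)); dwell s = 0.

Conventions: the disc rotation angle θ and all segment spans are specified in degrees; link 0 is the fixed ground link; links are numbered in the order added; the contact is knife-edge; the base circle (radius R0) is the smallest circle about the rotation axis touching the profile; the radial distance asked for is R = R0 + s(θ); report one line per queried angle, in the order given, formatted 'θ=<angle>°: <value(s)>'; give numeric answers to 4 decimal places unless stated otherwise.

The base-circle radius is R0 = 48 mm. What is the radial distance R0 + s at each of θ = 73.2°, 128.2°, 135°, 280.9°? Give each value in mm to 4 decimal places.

segment 1 (0° to 30.8°, cycloidal, h = 9) is passed completely: s = 0.0000 + (9) = 9.0000
θ = 73.2° falls in segment 2 (30.8° to 77°, uniform, h = -7): β = 73.2 − 30.8 = 42.4°, B = 46.2°; Δs = -7·42.4/46.2 = -6.4242; s = 9.0000 − 6.4242 = 2.5758
segment 2 (30.8° to 77°, uniform, h = -7) is passed completely: s = 9.0000 + (-7) = 2.0000
segment 3 (77° to 115.7°, simple-harmonic, h = 29) is passed completely: s = 2.0000 + (29) = 31.0000
θ = 128.2° falls in segment 4 (115.7° to 153.5°, uniform, h = -19): β = 128.2 − 115.7 = 12.5°, B = 37.8°; Δs = -19·12.5/37.8 = -6.2831; s = 31.0000 − 6.2831 = 24.7169
θ = 135° falls in segment 4 (115.7° to 153.5°, uniform, h = -19): β = 135 − 115.7 = 19.3°, B = 37.8°; Δs = -19·19.3/37.8 = -9.7011; s = 31.0000 − 9.7011 = 21.2989
segment 4 (115.7° to 153.5°, uniform, h = -19) is passed completely: s = 31.0000 + (-19) = 12.0000
segment 5 (153.5° to 251°, dwell): s unchanged at 12.0000
θ = 280.9° falls in segment 6 (251° to 360°, cycloidal, h = -12): β = 280.9 − 251 = 29.9°, B = 109°; Δs = -12·(0.2743 − sin(2π·0.2743)/(2π)) = -1.4041; s = 12.0000 − 1.4041 = 10.5959
θ=73.2°: R = R0 + s = 48 + 2.5758 = 50.5758
θ=128.2°: R = R0 + s = 48 + 24.7169 = 72.7169
θ=135°: R = R0 + s = 48 + 21.2989 = 69.2989
θ=280.9°: R = R0 + s = 48 + 10.5959 = 58.5959

θ=73.2°: 50.5758
θ=128.2°: 72.7169
θ=135°: 69.2989
θ=280.9°: 58.5959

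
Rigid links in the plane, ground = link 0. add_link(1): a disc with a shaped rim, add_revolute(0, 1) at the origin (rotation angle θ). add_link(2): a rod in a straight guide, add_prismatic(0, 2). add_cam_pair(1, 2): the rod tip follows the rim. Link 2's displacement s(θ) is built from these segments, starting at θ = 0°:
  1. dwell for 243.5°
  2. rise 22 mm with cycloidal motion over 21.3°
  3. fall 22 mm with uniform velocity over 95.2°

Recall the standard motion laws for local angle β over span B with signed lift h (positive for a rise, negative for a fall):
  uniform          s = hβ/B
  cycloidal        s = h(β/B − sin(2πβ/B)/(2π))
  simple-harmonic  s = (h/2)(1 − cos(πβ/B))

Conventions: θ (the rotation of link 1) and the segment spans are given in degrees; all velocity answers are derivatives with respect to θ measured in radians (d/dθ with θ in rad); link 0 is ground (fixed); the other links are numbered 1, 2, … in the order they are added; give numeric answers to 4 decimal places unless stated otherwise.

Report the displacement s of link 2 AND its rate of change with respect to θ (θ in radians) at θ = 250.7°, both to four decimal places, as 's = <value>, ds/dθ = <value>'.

segment 1 (0° to 243.5°, dwell): s unchanged at 0.0000
θ = 250.7° falls in segment 2 (243.5° to 264.8°, cycloidal, h = 22): β = 250.7 − 243.5 = 7.2°, B = 21.3°; Δs = 22·(0.3380 − sin(2π·0.3380)/(2π)) = 4.4573; s = 0.0000 + 4.4573 = 4.4573
velocity in seg [243.5°–264.8°] (cycloidal), θ in radians: β = 7.2° = 0.1257 rad, B = 21.3° = 0.3718 rad; ds/dθ = (h/B)(1 − cos(2πβ/B)) = (22/0.3718)(1 − cos(2π·0.3380)) = 90.266825 mm/rad

s = 4.4573, ds/dθ = 90.2668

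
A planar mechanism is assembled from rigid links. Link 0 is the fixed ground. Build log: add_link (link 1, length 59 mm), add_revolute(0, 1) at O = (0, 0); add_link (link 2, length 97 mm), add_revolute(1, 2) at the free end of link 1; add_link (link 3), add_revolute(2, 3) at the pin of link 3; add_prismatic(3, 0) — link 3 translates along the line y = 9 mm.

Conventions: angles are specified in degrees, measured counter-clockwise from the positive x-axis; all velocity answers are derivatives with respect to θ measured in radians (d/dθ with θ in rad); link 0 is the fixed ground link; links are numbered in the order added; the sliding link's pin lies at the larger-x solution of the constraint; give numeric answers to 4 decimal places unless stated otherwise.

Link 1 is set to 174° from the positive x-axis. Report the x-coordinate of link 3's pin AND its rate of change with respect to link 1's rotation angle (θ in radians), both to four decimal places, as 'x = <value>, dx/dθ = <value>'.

geometry: r = 59 mm, L = 97 mm, e = 9 mm
crank pin P = (r cos θ, r sin θ) = (-58.676792, 6.167179)
h = r sin θ − e = 6.167179 − 9 = -2.832821
x = r cos θ + √(L² − h²) = -58.676792 + 96.958626 = 38.281834
dx/dθ = −r sin θ − h·r cos θ/√(L² − h²) (θ in radians; h = -2.832821) = -7.881527

x = 38.2818, dx/dθ = -7.8815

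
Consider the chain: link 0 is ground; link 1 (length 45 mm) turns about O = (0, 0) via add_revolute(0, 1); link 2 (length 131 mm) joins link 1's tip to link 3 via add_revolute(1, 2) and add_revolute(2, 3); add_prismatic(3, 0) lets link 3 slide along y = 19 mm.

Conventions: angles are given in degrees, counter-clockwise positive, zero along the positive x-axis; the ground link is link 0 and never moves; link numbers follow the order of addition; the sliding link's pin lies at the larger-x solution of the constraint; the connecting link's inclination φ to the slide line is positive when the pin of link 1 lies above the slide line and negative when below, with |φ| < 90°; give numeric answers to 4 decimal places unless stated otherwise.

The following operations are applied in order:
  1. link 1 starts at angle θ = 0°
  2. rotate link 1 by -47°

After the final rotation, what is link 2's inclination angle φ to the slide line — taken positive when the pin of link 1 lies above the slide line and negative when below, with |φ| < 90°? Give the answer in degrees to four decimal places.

geometry: r = 45 mm, L = 131 mm, e = 19 mm; θ starts at 0°
rotate link 1 by -47°: θ ← 0° -47° = -47°
h = r sin θ − e = -32.910917 − 19 = -51.910917
sin φ = h / L = -51.910917 / 131 = -0.39626654
φ = arcsin(-0.39626654) = -23.344988°

-23.3450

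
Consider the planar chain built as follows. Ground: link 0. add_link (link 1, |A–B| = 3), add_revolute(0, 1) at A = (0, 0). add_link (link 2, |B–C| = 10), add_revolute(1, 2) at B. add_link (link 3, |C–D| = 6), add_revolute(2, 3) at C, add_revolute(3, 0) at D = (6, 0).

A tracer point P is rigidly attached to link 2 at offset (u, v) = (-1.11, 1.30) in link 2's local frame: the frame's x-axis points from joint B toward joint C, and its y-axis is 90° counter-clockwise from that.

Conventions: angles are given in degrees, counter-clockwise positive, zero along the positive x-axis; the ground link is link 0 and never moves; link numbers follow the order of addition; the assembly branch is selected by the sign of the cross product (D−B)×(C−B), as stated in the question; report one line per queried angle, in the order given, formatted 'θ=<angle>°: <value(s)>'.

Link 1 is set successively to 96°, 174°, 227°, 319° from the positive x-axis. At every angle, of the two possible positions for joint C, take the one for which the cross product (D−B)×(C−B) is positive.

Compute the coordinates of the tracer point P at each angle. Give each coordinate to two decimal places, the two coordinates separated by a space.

A=(0,0), D=(6.00,0)
θ=96°: B = A + 3.00·(cos96°, sin96°) = (-0.3136, 2.9836)
θ=96°: |BD| = 6.9831
θ=96°: circle(B,10.00) ∩ circle(D,6.00): a=8.0740, h=5.9000
θ=96°:   candidates: C₊=(9.5072,4.8682) cross=41.200; C₋=(4.4656,-5.8005) cross=-41.200
θ=96°:   branch + wants cross > 0 → take C=(9.5072,4.8682) (cross=41.200)
θ=96°: ex = (C−B)/|BC| = (0.9821,0.1885); ey = (-0.1885,0.9821)
θ=96°: P = B + -1.11·ex + 1.30·ey = (-1.6487,4.0511)
θ=174°: B = A + 3.00·(cos174°, sin174°) = (-2.9836, 0.3136)
θ=174°: |BD| = 8.9890
θ=174°: circle(B,10.00) ∩ circle(D,6.00): a=8.0544, h=5.9268
θ=174°:   candidates: C₊=(5.2727,5.9558) cross=53.276; C₋=(4.8592,-5.8905) cross=-53.276
θ=174°:   branch + wants cross > 0 → take C=(5.2727,5.9558) (cross=53.276)
θ=174°: ex = (C−B)/|BC| = (0.8256,0.5642); ey = (-0.5642,0.8256)
θ=174°: P = B + -1.11·ex + 1.30·ey = (-4.6335,0.7606)
θ=227°: B = A + 3.00·(cos227°, sin227°) = (-2.0460, -2.1941)
θ=227°: |BD| = 8.3398
θ=227°: circle(B,10.00) ∩ circle(D,6.00): a=8.0069, h=5.9908
θ=227°:   candidates: C₊=(4.1028,5.6922) cross=49.962; C₋=(7.2549,-5.8673) cross=-49.962
θ=227°:   branch + wants cross > 0 → take C=(4.1028,5.6922) (cross=49.962)
θ=227°: ex = (C−B)/|BC| = (0.6149,0.7886); ey = (-0.7886,0.6149)
θ=227°: P = B + -1.11·ex + 1.30·ey = (-3.7537,-2.2701)
θ=319°: B = A + 3.00·(cos319°, sin319°) = (2.2641, -1.9682)
θ=319°: |BD| = 4.2226
θ=319°: circle(B,10.00) ∩ circle(D,6.00): a=9.6896, h=2.4724
θ=319°:   candidates: C₊=(9.6844,4.7355) cross=10.440; C₋=(11.9891,0.3608) cross=-10.440
θ=319°:   branch + wants cross > 0 → take C=(9.6844,4.7355) (cross=10.440)
θ=319°: ex = (C−B)/|BC| = (0.7420,0.6704); ey = (-0.6704,0.7420)
θ=319°: P = B + -1.11·ex + 1.30·ey = (0.5690,-1.7477)

θ=96°: -1.65 4.05
θ=174°: -4.63 0.76
θ=227°: -3.75 -2.27
θ=319°: 0.57 -1.75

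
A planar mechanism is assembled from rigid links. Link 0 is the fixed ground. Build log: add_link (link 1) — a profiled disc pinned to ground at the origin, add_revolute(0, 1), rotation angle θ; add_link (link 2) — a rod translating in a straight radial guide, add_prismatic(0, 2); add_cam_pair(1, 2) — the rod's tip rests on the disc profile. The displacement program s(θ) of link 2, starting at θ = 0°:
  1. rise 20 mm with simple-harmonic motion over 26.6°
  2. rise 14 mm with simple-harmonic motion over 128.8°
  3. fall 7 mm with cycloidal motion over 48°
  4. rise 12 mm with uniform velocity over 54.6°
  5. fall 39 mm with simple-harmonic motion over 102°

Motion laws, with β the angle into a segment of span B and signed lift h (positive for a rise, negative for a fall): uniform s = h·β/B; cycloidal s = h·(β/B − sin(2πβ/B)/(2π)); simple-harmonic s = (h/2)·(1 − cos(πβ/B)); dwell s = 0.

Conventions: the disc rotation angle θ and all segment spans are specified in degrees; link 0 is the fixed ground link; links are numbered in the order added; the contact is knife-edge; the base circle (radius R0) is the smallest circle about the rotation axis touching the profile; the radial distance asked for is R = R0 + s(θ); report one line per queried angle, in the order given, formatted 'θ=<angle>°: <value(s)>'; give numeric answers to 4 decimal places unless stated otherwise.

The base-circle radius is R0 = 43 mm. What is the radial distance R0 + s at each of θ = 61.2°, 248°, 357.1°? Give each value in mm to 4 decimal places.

seg 1 [0°–26.6°] simple-harmonic, h=20: full span → s += 20 → s = 20.0000
seg 2 [26.6°–155.4°] simple-harmonic, h=14: θ=61.2° here. β=34.6, B=128.8. 14/2·(1 − cos(π·0.2686)) = 2.3483 → s = 22.3483
seg 2 [26.6°–155.4°] simple-harmonic, h=14: full span → s += 14 → s = 34.0000
seg 3 [155.4°–203.4°] cycloidal, h=-7: full span → s += -7 → s = 27.0000
seg 4 [203.4°–258°] uniform, h=12: θ=248° here. β=44.6, B=54.6. 12·44.6/54.6 = 9.8022 → s = 36.8022
seg 4 [203.4°–258°] uniform, h=12: full span → s += 12 → s = 39.0000
seg 5 [258°–360°] simple-harmonic, h=-39: θ=357.1° here. β=99.1, B=102. -39/2·(1 − cos(π·0.9716)) = -38.9223 → s = 0.0777
θ=61.2°: R = R0 + s = 43 + 22.3483 = 65.3483
θ=248°: R = R0 + s = 43 + 36.8022 = 79.8022
θ=357.1°: R = R0 + s = 43 + 0.0777 = 43.0777

θ=61.2°: 65.3483
θ=248°: 79.8022
θ=357.1°: 43.0777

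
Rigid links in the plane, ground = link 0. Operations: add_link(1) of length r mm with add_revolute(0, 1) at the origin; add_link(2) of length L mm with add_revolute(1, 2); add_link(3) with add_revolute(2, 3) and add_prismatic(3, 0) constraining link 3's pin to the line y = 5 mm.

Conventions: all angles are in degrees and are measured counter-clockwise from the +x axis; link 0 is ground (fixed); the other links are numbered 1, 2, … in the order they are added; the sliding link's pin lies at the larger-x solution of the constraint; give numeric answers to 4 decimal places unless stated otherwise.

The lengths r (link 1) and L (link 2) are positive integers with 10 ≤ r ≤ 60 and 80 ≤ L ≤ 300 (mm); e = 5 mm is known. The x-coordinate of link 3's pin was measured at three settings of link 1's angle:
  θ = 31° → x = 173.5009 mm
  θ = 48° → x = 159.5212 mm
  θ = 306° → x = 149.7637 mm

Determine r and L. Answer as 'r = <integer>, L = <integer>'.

constraint per measurement: (x − r cos θ)² + (r sin θ − e)² = L²
subtracting the θ₁ and θ₂ equations cancels the r² and L² terms:
r = (x₁² − x₂²) / (2[(x₁cos θ₁ + e sin θ₁) − (x₂cos θ₂ + e sin θ₂)]) = 56.9999 → r = 57
L² = (x₁ − r cos θ₁)² + (r sin θ₁ − e)² = 16128.9906 → L = 127.0000 → L = 127
check at θ₃=306°: x = 149.7637 (printed 149.7637) ✓

r = 57, L = 127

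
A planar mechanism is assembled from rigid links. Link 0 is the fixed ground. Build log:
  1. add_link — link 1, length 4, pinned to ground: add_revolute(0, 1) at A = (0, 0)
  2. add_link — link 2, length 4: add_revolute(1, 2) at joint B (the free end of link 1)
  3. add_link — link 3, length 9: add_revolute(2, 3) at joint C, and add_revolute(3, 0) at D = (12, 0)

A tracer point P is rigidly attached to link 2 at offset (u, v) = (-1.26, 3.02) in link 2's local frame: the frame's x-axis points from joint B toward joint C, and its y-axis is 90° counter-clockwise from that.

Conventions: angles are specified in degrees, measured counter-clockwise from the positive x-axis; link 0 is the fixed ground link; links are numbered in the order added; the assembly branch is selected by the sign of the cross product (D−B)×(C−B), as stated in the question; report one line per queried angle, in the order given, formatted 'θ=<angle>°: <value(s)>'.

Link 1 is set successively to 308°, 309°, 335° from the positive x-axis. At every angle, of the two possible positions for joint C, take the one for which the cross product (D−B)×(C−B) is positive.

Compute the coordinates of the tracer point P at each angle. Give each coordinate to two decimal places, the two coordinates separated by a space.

A=(0,0), D=(12.00,0)
θ=308°: B = A + 4.00·(cos308°, sin308°) = (2.4626, -3.1520)
θ=308°: |BD| = 10.0447
θ=308°: circle(B,4.00) ∩ circle(D,9.00): a=1.7868, h=3.5787
θ=308°:   candidates: C₊=(3.0362,0.8066) cross=35.947; C₋=(5.2822,-5.9893) cross=-35.947
θ=308°:   branch + wants cross > 0 → take C=(3.0362,0.8066) (cross=35.947)
θ=308°: ex = (C−B)/|BC| = (0.1434,0.9897); ey = (-0.9897,0.1434)
θ=308°: P = B + -1.26·ex + 3.02·ey = (-0.7068,-3.9660)
θ=309°: B = A + 4.00·(cos309°, sin309°) = (2.5173, -3.1086)
θ=309°: |BD| = 9.9792
θ=309°: circle(B,4.00) ∩ circle(D,9.00): a=1.7329, h=3.6052
θ=309°:   candidates: C₊=(3.0409,0.8570) cross=35.977; C₋=(5.2869,-5.9946) cross=-35.977
θ=309°:   branch + wants cross > 0 → take C=(3.0409,0.8570) (cross=35.977)
θ=309°: ex = (C−B)/|BC| = (0.1309,0.9914); ey = (-0.9914,0.1309)
θ=309°: P = B + -1.26·ex + 3.02·ey = (-0.6417,-3.9624)
θ=335°: B = A + 4.00·(cos335°, sin335°) = (3.6252, -1.6905)
θ=335°: |BD| = 8.5437
θ=335°: circle(B,4.00) ∩ circle(D,9.00): a=0.4679, h=3.9725
θ=335°:   candidates: C₊=(3.2978,2.2961) cross=33.940; C₋=(4.8699,-5.4919) cross=-33.940
θ=335°:   branch + wants cross > 0 → take C=(3.2978,2.2961) (cross=33.940)
θ=335°: ex = (C−B)/|BC| = (-0.0819,0.9966); ey = (-0.9966,-0.0819)
θ=335°: P = B + -1.26·ex + 3.02·ey = (0.7185,-3.1934)

θ=308°: -0.71 -3.97
θ=309°: -0.64 -3.96
θ=335°: 0.72 -3.19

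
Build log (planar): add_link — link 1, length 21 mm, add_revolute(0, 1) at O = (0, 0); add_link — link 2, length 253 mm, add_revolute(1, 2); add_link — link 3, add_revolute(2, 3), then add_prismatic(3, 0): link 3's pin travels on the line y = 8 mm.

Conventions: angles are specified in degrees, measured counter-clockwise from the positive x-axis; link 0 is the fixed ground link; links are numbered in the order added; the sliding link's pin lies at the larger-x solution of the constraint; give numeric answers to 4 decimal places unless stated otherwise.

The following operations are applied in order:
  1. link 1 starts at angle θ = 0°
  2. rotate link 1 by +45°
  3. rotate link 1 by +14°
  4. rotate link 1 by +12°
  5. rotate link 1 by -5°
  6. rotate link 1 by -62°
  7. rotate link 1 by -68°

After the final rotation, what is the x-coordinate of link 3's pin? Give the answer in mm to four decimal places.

geometry: r = 21 mm, L = 253 mm, e = 8 mm; θ starts at 0°
rotate link 1 by +45°: θ ← 0° +45° = 45°
rotate link 1 by +14°: θ ← 45° +14° = 59°
rotate link 1 by +12°: θ ← 59° +12° = 71°
rotate link 1 by -5°: θ ← 71° -5° = 66°
rotate link 1 by -62°: θ ← 66° -62° = 4°
rotate link 1 by -68°: θ ← 4° -68° = -64°
crank pin P = (r cos θ, r sin θ) = (9.205794, -18.874675)
h = r sin θ − e = -18.874675 − 8 = -26.874675
x = r cos θ + √(L² − h²) = 9.205794 + 251.568583 = 260.774377

260.7744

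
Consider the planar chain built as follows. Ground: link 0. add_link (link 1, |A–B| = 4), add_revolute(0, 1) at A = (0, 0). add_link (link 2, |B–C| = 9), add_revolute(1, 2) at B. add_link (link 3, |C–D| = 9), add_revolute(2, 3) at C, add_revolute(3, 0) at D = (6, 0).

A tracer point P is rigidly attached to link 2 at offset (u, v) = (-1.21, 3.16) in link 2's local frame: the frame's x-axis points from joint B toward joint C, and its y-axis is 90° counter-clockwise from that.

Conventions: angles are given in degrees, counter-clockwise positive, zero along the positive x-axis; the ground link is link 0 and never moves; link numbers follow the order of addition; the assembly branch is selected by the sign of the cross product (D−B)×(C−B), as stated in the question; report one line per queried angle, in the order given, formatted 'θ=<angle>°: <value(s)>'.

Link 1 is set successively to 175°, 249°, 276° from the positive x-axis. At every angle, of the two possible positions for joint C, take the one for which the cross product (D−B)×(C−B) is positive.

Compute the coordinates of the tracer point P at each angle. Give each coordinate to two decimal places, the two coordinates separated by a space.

A=(0,0), D=(6.00,0)
θ=175°: B = A + 4.00·(cos175°, sin175°) = (-3.9848, 0.3486)
θ=175°: |BD| = 9.9909
θ=175°: circle(B,9.00) ∩ circle(D,9.00): a=4.9954, h=7.4864
θ=175°:   candidates: C₊=(1.2688,7.6561) cross=74.795; C₋=(0.7464,-7.3075) cross=-74.795
θ=175°:   branch + wants cross > 0 → take C=(1.2688,7.6561) (cross=74.795)
θ=175°: ex = (C−B)/|BC| = (0.5837,0.8119); ey = (-0.8119,0.5837)
θ=175°: P = B + -1.21·ex + 3.16·ey = (-7.2568,1.2108)
θ=249°: B = A + 4.00·(cos249°, sin249°) = (-1.4335, -3.7343)
θ=249°: |BD| = 8.3188
θ=249°: circle(B,9.00) ∩ circle(D,9.00): a=4.1594, h=7.9812
θ=249°:   candidates: C₊=(-1.2995,5.2647) cross=66.394; C₋=(5.8661,-8.9990) cross=-66.394
θ=249°:   branch + wants cross > 0 → take C=(-1.2995,5.2647) (cross=66.394)
θ=249°: ex = (C−B)/|BC| = (0.0149,0.9999); ey = (-0.9999,0.0149)
θ=249°: P = B + -1.21·ex + 3.16·ey = (-4.6111,-4.8972)
θ=276°: B = A + 4.00·(cos276°, sin276°) = (0.4181, -3.9781)
θ=276°: |BD| = 6.8544
θ=276°: circle(B,9.00) ∩ circle(D,9.00): a=3.4272, h=8.3219
θ=276°:   candidates: C₊=(-1.6207,4.7879) cross=57.042; C₋=(8.0389,-8.7660) cross=-57.042
θ=276°:   branch + wants cross > 0 → take C=(-1.6207,4.7879) (cross=57.042)
θ=276°: ex = (C−B)/|BC| = (-0.2265,0.9740); ey = (-0.9740,-0.2265)
θ=276°: P = B + -1.21·ex + 3.16·ey = (-2.3856,-5.8725)

θ=175°: -7.26 1.21
θ=249°: -4.61 -4.90
θ=276°: -2.39 -5.87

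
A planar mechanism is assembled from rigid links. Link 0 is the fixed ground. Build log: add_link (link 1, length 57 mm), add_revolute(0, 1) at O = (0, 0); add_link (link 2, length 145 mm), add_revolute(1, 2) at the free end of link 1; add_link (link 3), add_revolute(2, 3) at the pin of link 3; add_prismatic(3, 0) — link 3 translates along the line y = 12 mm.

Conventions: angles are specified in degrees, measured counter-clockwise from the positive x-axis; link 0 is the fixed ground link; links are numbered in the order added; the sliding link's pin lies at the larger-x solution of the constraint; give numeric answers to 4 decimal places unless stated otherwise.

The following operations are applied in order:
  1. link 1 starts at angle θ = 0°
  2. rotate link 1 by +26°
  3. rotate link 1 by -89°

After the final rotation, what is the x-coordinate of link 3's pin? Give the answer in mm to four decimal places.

geometry: r = 57 mm, L = 145 mm, e = 12 mm; θ starts at 0°
rotate link 1 by +26°: θ ← 0° +26° = 26°
rotate link 1 by -89°: θ ← 26° -89° = -63°
crank pin P = (r cos θ, r sin θ) = (25.877458, -50.787372)
h = r sin θ − e = -50.787372 − 12 = -62.787372
x = r cos θ + √(L² − h²) = 25.877458 + 130.700979 = 156.578438

156.5784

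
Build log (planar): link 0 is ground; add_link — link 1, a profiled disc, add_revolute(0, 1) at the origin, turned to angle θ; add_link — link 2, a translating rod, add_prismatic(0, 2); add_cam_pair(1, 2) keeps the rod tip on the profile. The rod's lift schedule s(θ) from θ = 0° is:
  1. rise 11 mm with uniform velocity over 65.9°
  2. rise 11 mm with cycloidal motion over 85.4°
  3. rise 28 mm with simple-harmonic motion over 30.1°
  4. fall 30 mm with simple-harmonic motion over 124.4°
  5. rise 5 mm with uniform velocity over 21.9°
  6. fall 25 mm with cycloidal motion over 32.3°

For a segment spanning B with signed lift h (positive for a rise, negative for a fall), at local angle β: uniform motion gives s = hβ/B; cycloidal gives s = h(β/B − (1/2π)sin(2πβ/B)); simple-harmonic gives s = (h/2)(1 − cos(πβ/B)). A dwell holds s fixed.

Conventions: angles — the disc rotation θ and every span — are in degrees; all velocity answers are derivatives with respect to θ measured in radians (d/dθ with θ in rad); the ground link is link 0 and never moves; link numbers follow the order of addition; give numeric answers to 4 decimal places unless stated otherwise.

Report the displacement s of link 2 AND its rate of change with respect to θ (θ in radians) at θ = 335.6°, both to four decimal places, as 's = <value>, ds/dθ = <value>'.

seg 1 [0°–65.9°] uniform, h=11: full span → s += 11 → s = 11.0000
seg 2 [65.9°–151.3°] cycloidal, h=11: full span → s += 11 → s = 22.0000
seg 3 [151.3°–181.4°] simple-harmonic, h=28: full span → s += 28 → s = 50.0000
seg 4 [181.4°–305.8°] simple-harmonic, h=-30: full span → s += -30 → s = 20.0000
seg 5 [305.8°–327.7°] uniform, h=5: full span → s += 5 → s = 25.0000
seg 6 [327.7°–360°] cycloidal, h=-25: θ=335.6° here. β=7.9, B=32.3. -25·(0.2446 − sin(2π·0.2446)/(2π)) = -2.1380 → s = 22.8620
velocity in seg [327.7°–360°] (cycloidal), θ in radians: β = 7.9° = 0.1379 rad, B = 32.3° = 0.5637 rad; ds/dθ = (h/B)(1 − cos(2πβ/B)) = ((-25)/0.5637)(1 − cos(2π·0.2446)) = -42.837223 mm/rad

s = 22.8620, ds/dθ = -42.8372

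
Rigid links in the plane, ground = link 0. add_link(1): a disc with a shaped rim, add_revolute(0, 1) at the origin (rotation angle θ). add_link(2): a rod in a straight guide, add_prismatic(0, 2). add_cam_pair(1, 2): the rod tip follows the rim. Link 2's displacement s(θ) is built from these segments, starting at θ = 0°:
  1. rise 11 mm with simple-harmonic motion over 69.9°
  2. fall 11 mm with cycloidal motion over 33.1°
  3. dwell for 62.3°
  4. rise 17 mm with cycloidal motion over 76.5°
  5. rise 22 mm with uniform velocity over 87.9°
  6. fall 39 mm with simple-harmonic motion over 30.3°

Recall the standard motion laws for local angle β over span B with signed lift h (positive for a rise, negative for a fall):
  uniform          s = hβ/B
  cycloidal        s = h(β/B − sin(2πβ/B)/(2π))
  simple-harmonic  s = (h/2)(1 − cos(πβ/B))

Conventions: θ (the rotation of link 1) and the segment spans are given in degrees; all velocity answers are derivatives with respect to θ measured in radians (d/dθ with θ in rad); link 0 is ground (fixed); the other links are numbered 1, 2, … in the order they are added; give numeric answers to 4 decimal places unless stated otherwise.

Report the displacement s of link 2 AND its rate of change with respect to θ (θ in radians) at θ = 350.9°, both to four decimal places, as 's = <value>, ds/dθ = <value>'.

segment 1 (0° to 69.9°, simple-harmonic, h = 11) is passed completely: s = 0.0000 + (11) = 11.0000
segment 2 (69.9° to 103°, cycloidal, h = -11) is passed completely: s = 11.0000 + (-11) = 0.0000
segment 3 (103° to 165.3°, dwell): s unchanged at 0.0000
segment 4 (165.3° to 241.8°, cycloidal, h = 17) is passed completely: s = 0.0000 + (17) = 17.0000
segment 5 (241.8° to 329.7°, uniform, h = 22) is passed completely: s = 17.0000 + (22) = 39.0000
θ = 350.9° falls in segment 6 (329.7° to 360°, simple-harmonic, h = -39): β = 350.9 − 329.7 = 21.2°, B = 30.3°; Δs = -39/2·(1 − cos(π·0.6997)) = -30.9454; s = 39.0000 − 30.9454 = 8.0546
velocity in seg [329.7°–360°] (simple-harmonic), θ in radians: β = 21.2° = 0.3700 rad, B = 30.3° = 0.5288 rad; ds/dθ = (πh/(2B)) sin(πβ/B) = (π·(-39)/(2·0.5288)) sin(π·0.6997) = -93.788358 mm/rad

s = 8.0546, ds/dθ = -93.7884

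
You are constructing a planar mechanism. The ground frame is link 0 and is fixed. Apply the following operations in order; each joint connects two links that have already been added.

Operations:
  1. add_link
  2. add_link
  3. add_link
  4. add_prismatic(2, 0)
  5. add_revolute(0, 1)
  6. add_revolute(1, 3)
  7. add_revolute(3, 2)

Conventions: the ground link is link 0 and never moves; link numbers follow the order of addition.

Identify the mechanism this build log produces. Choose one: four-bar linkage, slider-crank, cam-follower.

links: 4 (incl. ground); joints: 3 revolute, 1 prismatic, 0 higher (cam) pair, forming one closed loop
4 links, 3 revolutes + 1 prismatic in one loop → slider-crank

slider-crank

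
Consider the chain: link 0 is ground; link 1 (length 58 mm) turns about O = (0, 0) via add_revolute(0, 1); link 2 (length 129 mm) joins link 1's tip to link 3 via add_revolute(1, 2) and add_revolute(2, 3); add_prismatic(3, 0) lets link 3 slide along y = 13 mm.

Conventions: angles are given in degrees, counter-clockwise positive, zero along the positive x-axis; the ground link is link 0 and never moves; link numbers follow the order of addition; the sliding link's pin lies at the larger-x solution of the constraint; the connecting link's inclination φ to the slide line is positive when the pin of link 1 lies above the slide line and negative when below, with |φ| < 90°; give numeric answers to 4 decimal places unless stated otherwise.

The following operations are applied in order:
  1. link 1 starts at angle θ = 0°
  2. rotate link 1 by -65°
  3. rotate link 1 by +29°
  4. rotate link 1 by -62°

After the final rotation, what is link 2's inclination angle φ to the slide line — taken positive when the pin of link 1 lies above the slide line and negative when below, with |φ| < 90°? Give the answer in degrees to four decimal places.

geometry: r = 58 mm, L = 129 mm, e = 13 mm; θ starts at 0°
rotate link 1 by -65°: θ ← 0° -65° = -65°
rotate link 1 by +29°: θ ← -65° +29° = -36°
rotate link 1 by -62°: θ ← -36° -62° = -98°
h = r sin θ − e = -57.435548 − 13 = -70.435548
sin φ = h / L = -70.435548 / 129 = -0.54601200
φ = arcsin(-0.54601200) = -33.093847°

-33.0938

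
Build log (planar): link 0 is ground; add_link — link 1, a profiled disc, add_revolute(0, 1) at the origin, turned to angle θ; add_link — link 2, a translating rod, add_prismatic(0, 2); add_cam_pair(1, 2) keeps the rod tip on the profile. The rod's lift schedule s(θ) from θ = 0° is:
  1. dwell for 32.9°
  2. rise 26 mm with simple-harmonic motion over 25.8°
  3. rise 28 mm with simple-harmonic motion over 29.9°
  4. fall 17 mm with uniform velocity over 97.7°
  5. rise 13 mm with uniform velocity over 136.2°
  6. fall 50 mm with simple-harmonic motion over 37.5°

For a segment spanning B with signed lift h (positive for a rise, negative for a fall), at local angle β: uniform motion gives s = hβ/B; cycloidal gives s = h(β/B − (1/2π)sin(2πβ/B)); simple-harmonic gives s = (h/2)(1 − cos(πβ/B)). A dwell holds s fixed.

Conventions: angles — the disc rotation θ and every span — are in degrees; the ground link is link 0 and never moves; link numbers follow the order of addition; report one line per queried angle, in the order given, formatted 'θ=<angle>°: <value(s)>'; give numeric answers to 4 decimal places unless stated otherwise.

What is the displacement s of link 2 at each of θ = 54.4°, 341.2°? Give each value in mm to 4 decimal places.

seg 1 [0°–32.9°] dwell: s stays 0.0000
seg 2 [32.9°–58.7°] simple-harmonic, h=26: θ=54.4° here. β=21.5, B=25.8. 26/2·(1 − cos(π·0.8333)) = 24.2583 → s = 24.2583
seg 2 [32.9°–58.7°] simple-harmonic, h=26: full span → s += 26 → s = 26.0000
seg 3 [58.7°–88.6°] simple-harmonic, h=28: full span → s += 28 → s = 54.0000
seg 4 [88.6°–186.3°] uniform, h=-17: full span → s += -17 → s = 37.0000
seg 5 [186.3°–322.5°] uniform, h=13: full span → s += 13 → s = 50.0000
seg 6 [322.5°–360°] simple-harmonic, h=-50: θ=341.2° here. β=18.7, B=37.5. -50/2·(1 − cos(π·0.4987)) = -24.8953 → s = 25.1047

θ=54.4°: 24.2583
θ=341.2°: 25.1047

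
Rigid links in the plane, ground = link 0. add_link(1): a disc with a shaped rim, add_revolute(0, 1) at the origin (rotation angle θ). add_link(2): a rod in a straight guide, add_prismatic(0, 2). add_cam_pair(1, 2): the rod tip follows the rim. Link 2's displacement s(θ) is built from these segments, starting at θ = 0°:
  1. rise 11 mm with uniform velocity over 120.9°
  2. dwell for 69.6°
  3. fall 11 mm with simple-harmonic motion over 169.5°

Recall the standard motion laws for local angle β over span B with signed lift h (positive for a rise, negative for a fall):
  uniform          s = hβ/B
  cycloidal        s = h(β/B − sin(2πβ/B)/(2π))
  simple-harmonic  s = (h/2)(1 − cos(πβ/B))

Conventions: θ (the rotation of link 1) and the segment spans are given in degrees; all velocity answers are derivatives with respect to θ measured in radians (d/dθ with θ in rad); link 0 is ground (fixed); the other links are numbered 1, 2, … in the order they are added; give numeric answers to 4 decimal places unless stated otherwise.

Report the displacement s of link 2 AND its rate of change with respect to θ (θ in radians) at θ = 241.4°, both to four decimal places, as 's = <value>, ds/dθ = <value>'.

segment 1 (0° to 120.9°, uniform, h = 11) is passed completely: s = 0.0000 + (11) = 11.0000
segment 2 (120.9° to 190.5°, dwell): s unchanged at 11.0000
θ = 241.4° falls in segment 3 (190.5° to 360°, simple-harmonic, h = -11): β = 241.4 − 190.5 = 50.9°, B = 169.5°; Δs = -11/2·(1 − cos(π·0.3003)) = -2.2713; s = 11.0000 − 2.2713 = 8.7287
velocity in seg [190.5°–360°] (simple-harmonic), θ in radians: β = 50.9° = 0.8884 rad, B = 169.5° = 2.9583 rad; ds/dθ = (πh/(2B)) sin(πβ/B) = (π·(-11)/(2·2.9583)) sin(π·0.3003) = -4.728411 mm/rad

s = 8.7287, ds/dθ = -4.7284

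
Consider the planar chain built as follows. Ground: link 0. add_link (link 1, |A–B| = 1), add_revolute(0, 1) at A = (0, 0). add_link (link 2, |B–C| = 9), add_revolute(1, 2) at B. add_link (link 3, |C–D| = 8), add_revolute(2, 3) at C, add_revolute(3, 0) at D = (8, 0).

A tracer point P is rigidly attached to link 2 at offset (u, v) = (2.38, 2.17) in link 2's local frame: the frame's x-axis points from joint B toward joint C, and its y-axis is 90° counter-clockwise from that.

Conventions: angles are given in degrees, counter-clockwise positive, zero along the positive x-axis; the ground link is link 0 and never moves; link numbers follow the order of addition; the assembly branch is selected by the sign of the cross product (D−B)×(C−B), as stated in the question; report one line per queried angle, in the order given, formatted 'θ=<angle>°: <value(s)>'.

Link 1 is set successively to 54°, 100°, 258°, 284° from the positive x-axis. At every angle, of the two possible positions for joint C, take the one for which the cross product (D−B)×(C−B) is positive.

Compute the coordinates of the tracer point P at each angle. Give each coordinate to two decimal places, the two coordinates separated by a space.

A=(0,0), D=(8.00,0)
θ=54°: B = A + 1.00·(cos54°, sin54°) = (0.5878, 0.8090)
θ=54°: |BD| = 7.4562
θ=54°: circle(B,9.00) ∩ circle(D,8.00): a=4.8681, h=7.5698
θ=54°:   candidates: C₊=(6.2485,7.8059) cross=56.442; C₋=(4.6058,-7.2443) cross=-56.442
θ=54°:   branch + wants cross > 0 → take C=(6.2485,7.8059) (cross=56.442)
θ=54°: ex = (C−B)/|BC| = (0.6290,0.7774); ey = (-0.7774,0.6290)
θ=54°: P = B + 2.38·ex + 2.17·ey = (0.3977,4.0242)
θ=100°: B = A + 1.00·(cos100°, sin100°) = (-0.1736, 0.9848)
θ=100°: |BD| = 8.2328
θ=100°: circle(B,9.00) ∩ circle(D,8.00): a=5.1488, h=7.3817
θ=100°:   candidates: C₊=(5.8212,7.6976) cross=60.772; C₋=(4.0552,-6.9598) cross=-60.772
θ=100°:   branch + wants cross > 0 → take C=(5.8212,7.6976) (cross=60.772)
θ=100°: ex = (C−B)/|BC| = (0.6661,0.7459); ey = (-0.7459,0.6661)
θ=100°: P = B + 2.38·ex + 2.17·ey = (-0.2069,4.2054)
θ=258°: B = A + 1.00·(cos258°, sin258°) = (-0.2079, -0.9781)
θ=258°: |BD| = 8.2660
θ=258°: circle(B,9.00) ∩ circle(D,8.00): a=5.1613, h=7.3730
θ=258°:   candidates: C₊=(4.0447,6.9538) cross=60.945; C₋=(5.7896,-7.6886) cross=-60.945
θ=258°:   branch + wants cross > 0 → take C=(4.0447,6.9538) (cross=60.945)
θ=258°: ex = (C−B)/|BC| = (0.4725,0.8813); ey = (-0.8813,0.4725)
θ=258°: P = B + 2.38·ex + 2.17·ey = (-0.9958,2.1448)
θ=284°: B = A + 1.00·(cos284°, sin284°) = (0.2419, -0.9703)
θ=284°: |BD| = 7.8185
θ=284°: circle(B,9.00) ∩ circle(D,8.00): a=4.9964, h=7.4857
θ=284°:   candidates: C₊=(4.2707,7.0776) cross=58.527; C₋=(6.1287,-7.7781) cross=-58.527
θ=284°:   branch + wants cross > 0 → take C=(4.2707,7.0776) (cross=58.527)
θ=284°: ex = (C−B)/|BC| = (0.4476,0.8942); ey = (-0.8942,0.4476)
θ=284°: P = B + 2.38·ex + 2.17·ey = (-0.6331,2.1293)

θ=54°: 0.40 4.02
θ=100°: -0.21 4.21
θ=258°: -1.00 2.14
θ=284°: -0.63 2.13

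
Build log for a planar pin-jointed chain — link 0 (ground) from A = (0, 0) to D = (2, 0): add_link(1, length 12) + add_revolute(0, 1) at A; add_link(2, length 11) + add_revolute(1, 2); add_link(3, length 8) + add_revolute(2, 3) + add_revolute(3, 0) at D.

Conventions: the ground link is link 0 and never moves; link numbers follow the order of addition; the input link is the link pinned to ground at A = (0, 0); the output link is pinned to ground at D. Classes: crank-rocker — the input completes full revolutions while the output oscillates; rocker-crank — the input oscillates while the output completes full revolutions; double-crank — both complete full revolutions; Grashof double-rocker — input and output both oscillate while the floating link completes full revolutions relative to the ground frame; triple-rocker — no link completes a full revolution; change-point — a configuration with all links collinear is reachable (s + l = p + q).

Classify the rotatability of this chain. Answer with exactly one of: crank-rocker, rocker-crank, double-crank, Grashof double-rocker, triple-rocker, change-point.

lengths: ground=2, input=12, coupler=11, output=8
sorted: s=2 (shortest), l=12 (longest), p+q=19
s + l = 14 vs p + q = 19
s + l < p + q (Grashof) with shortest = ground link → double-crank

double-crank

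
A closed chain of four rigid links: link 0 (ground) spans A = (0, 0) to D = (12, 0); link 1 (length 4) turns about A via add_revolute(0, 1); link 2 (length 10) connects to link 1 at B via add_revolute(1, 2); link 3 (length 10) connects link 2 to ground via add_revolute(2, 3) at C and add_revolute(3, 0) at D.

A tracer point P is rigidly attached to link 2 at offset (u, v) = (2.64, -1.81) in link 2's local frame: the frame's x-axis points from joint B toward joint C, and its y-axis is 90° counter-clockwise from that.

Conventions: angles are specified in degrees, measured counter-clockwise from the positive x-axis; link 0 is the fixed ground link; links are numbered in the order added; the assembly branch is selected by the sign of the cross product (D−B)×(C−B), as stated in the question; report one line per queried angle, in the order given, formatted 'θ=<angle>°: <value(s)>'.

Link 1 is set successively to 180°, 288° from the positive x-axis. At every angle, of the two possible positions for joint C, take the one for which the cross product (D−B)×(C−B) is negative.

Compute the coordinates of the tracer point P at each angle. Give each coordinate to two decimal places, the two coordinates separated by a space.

A=(0,0), D=(12.00,0)
θ=180°: B = A + 4.00·(cos180°, sin180°) = (-4.0000, 0.0000)
θ=180°: |BD| = 16.0000
θ=180°: circle(B,10.00) ∩ circle(D,10.00): a=8.0000, h=6.0000
θ=180°:   candidates: C₊=(4.0000,6.0000) cross=96.000; C₋=(4.0000,-6.0000) cross=-96.000
θ=180°:   branch - wants cross < 0 → take C=(4.0000,-6.0000) (cross=-96.000)
θ=180°: ex = (C−B)/|BC| = (0.8000,-0.6000); ey = (0.6000,0.8000)
θ=180°: P = B + 2.64·ex + -1.81·ey = (-2.9740,-3.0320)
θ=288°: B = A + 4.00·(cos288°, sin288°) = (1.2361, -3.8042)
θ=288°: |BD| = 11.4164
θ=288°: circle(B,10.00) ∩ circle(D,10.00): a=5.7082, h=8.2107
θ=288°:   candidates: C₊=(3.8820,5.8394) cross=93.737; C₋=(9.3541,-9.6436) cross=-93.737
θ=288°:   branch - wants cross < 0 → take C=(9.3541,-9.6436) (cross=-93.737)
θ=288°: ex = (C−B)/|BC| = (0.8118,-0.5839); ey = (0.5839,0.8118)
θ=288°: P = B + 2.64·ex + -1.81·ey = (2.3223,-6.8152)

θ=180°: -2.97 -3.03
θ=288°: 2.32 -6.82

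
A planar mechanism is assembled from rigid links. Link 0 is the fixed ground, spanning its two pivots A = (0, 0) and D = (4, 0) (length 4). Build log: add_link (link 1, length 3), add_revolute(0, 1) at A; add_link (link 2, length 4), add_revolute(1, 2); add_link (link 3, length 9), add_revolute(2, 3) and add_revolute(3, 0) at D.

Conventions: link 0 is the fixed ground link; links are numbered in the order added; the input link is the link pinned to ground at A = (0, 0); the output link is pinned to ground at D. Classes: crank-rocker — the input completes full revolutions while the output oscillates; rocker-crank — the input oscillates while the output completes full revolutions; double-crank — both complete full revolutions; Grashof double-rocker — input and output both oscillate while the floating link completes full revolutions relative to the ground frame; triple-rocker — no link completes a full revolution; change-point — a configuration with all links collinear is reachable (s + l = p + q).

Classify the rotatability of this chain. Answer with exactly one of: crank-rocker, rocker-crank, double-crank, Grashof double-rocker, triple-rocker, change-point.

lengths: ground=4, input=3, coupler=4, output=9
sorted: s=3 (shortest), l=9 (longest), p+q=8
s + l = 12 vs p + q = 8
s + l > p + q → non-Grashof → no link fully rotates → triple-rocker

triple-rocker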